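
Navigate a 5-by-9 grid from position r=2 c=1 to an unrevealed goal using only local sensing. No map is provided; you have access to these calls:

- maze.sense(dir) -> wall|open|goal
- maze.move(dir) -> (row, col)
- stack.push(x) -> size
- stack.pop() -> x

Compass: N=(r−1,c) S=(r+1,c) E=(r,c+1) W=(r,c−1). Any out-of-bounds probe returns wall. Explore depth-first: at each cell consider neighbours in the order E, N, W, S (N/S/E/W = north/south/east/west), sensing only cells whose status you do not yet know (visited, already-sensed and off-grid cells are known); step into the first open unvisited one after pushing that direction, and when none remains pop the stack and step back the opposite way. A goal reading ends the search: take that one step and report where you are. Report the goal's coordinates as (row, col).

-- 1. maze.sense(dir→east) == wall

-- 2. maze.sense(dir→north) == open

-- 3. stack.push(x→north) == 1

-- 4. maze.move(dir→north) == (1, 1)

-- 5. maze.sense(dir→east) == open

-- 6. stack.push(x→east) == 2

-- 7. maze.move(dir→east) == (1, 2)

-- 8. maze.sense(dir→east) == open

-- 9. stack.push(x→east) == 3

-- 10. maze.move(dir→east) == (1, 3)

-- 11. maze.sense(dir→east) == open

-- 12. stack.push(x→east) == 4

-- 13. maze.move(dir→east) == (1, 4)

-- 14. maze.sense(dir→east) == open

-- 15. stack.push(x→east) == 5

-- 16. maze.move(dir→east) == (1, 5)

-- 17. maze.sense(dir→east) == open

-- 18. stack.push(x→east) == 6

-- 19. maze.move(dir→east) == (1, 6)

-- 20. maze.sense(dir→east) == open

-- 21. stack.push(x→east) == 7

-- 22. maze.move(dir→east) == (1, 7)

-- 23. maze.sense(dir→east) == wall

-- 24. maze.sense(dir→north) == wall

-- 25. maze.sense(dir→south) == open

-- 26. stack.push(x→south) == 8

-- 27. maze.move(dir→south) == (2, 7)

-- 28. maze.sense(dir→east) == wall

-- 29. maze.sense(dir→west) == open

-- 30. stack.push(x→west) == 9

-- 31. maze.move(dir→west) == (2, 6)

-- 32. maze.sense(dir→west) == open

-- 33. stack.push(x→west) == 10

-- 34. maze.move(dir→west) == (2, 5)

-- 35. maze.sense(dir→west) == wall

-- 36. maze.sense(dir→south) == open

-- 37. stack.push(x→south) == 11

-- 38. maze.move(dir→south) == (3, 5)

-- 39. maze.sense(dir→east) == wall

-- 40. maze.sense(dir→west) == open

-- 41. stack.push(x→west) == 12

-- 42. maze.move(dir→west) == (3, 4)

-- 43. maze.sense(dir→west) == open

-- 44. stack.push(x→west) == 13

-- 45. maze.move(dir→west) == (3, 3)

-- 46. maze.sense(dir→north) == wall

-- 47. maze.sense(dir→west) == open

-- 48. stack.push(x→west) == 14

-- 49. maze.move(dir→west) == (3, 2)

-- 50. maze.sense(dir→west) == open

-- 51. stack.push(x→west) == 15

-- 52. maze.move(dir→west) == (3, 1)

-- 53. maze.sense(dir→west) == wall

-- 54. maze.sense(dir→south) == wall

-- 55. stack.pop() == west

-- 56. maze.move(dir→east) == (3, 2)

-- 57. maze.sense(dir→south) == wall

-- 58. stack.pop() == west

-- 59. maze.move(dir→east) == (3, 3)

-- 60. maze.sense(dir→south) == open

-- 61. stack.push(x→south) == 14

-- 62. maze.move(dir→south) == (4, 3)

-- 63. maze.sense(dir→east) == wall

-- 64. stack.pop() == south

-- 65. maze.move(dir→north) == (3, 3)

-- 66. stack.pop() == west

-- 67. maze.move(dir→east) == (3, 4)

-- 68. stack.pop() == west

-- 69. maze.move(dir→east) == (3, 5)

-- 70. maze.sense(dir→south) == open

-- 71. stack.push(x→south) == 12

-- 72. maze.move(dir→south) == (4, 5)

-- 73. maze.sense(dir→east) == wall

-- 74. stack.pop() == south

-- 75. maze.move(dir→north) == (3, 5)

-- 76. stack.pop() == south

-- 77. maze.move(dir→north) == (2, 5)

-- 78. stack.pop() == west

-- 79. maze.move(dir→east) == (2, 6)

-- 80. stack.pop() == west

-- 81. maze.move(dir→east) == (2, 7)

-- 82. maze.sense(dir→south) == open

-- 83. stack.push(x→south) == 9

-- 84. maze.move(dir→south) == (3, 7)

-- 85. maze.sense(dir→east) == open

-- 86. stack.push(x→east) == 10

-- 87. maze.move(dir→east) == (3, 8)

-- 88. maze.sense(dir→south) == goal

-- 89. maze.move(dir→south) == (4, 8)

Answer: (4, 8)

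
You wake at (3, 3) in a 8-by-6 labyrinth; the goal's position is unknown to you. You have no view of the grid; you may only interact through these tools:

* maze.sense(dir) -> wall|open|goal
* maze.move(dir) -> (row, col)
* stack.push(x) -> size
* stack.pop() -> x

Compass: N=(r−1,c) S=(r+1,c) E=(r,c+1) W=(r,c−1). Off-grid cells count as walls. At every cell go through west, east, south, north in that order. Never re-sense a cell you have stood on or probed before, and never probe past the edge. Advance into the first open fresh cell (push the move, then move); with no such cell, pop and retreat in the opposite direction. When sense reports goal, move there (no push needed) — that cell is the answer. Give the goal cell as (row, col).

I invoke maze.sense passing dir: west, and get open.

Next I call stack.push passing x: west, and observe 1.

Now I run maze.move passing dir: west, yielding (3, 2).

Then maze.sense passing dir: west, yielding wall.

Calling maze.sense passing dir: south, → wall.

Calling maze.sense passing dir: north, giving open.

Then stack.push passing x: north, — result: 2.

I invoke maze.move passing dir: north, and see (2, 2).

Now I run maze.sense passing dir: west, which returns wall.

I use maze.sense passing dir: east, : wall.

Using maze.sense passing dir: north, yielding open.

Then stack.push passing x: north, yielding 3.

Now I run maze.move passing dir: north, → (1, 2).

I try maze.sense passing dir: west, and see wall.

I invoke maze.sense passing dir: east, yielding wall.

I invoke maze.sense passing dir: north, which returns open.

I run stack.push passing x: north, giving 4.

Using maze.move passing dir: north, giving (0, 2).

I try maze.sense passing dir: west, which returns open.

Calling stack.push passing x: west, : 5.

I invoke maze.move passing dir: west, and observe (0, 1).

I try maze.sense passing dir: west, and get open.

I call stack.push passing x: west, and see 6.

I call maze.move passing dir: west, → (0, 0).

I use maze.sense passing dir: south, and see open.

I try stack.push passing x: south, which returns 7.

Then maze.move passing dir: south, giving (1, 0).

Now I run maze.sense passing dir: south, : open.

Invoking stack.push passing x: south, giving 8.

I try maze.move passing dir: south, — result: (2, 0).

Calling maze.sense passing dir: south, : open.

I try stack.push passing x: south, giving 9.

Invoking maze.move passing dir: south, yielding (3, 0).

Using maze.sense passing dir: south, and get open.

Now I run stack.push passing x: south, giving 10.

Now I run maze.move passing dir: south, and get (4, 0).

I invoke maze.sense passing dir: east, and see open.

I invoke stack.push passing x: east, : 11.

I call maze.move passing dir: east, and see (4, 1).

Now I run maze.sense passing dir: south, : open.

I call stack.push passing x: south, which returns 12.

Now I run maze.move passing dir: south, — result: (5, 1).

I try maze.sense passing dir: west, and get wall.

Next I call maze.sense passing dir: east, — result: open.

Then stack.push passing x: east, → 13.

Calling maze.move passing dir: east, which returns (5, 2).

I run maze.sense passing dir: east, — result: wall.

Then maze.sense passing dir: south, — result: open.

I invoke stack.push passing x: south, : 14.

I call maze.move passing dir: south, giving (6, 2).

Invoking maze.sense passing dir: west, which returns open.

I call stack.push passing x: west, yielding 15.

I try maze.move passing dir: west, : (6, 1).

I try maze.sense passing dir: west, and observe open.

Now I run stack.push passing x: west, yielding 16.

Next I call maze.move passing dir: west, → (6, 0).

Calling maze.sense passing dir: south, which returns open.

Now I run stack.push passing x: south, giving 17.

I invoke maze.move passing dir: south, which returns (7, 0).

Using maze.sense passing dir: east, and observe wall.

Using stack.pop(), yielding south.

I try maze.move passing dir: north, yielding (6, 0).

Then stack.pop, yielding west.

Calling maze.move passing dir: east, giving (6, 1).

Next I call stack.pop, giving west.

Using maze.move passing dir: east, and see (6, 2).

I run maze.sense passing dir: east, and get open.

Invoking stack.push passing x: east, and see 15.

Next I call maze.move passing dir: east, giving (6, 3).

Using maze.sense passing dir: east, — result: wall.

I use maze.sense passing dir: south, → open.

Now I run stack.push passing x: south, and observe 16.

Then maze.move passing dir: south, and observe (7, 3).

Next I call maze.sense passing dir: west, : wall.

I invoke maze.sense passing dir: east, and observe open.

Next I call stack.push passing x: east, yielding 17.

Now I run maze.move passing dir: east, giving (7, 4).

Using maze.sense passing dir: east, → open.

Next I call stack.push passing x: east, → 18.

I call maze.move passing dir: east, which returns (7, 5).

I invoke maze.sense passing dir: north, → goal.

I call maze.move passing dir: north, : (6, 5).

Answer: (6, 5)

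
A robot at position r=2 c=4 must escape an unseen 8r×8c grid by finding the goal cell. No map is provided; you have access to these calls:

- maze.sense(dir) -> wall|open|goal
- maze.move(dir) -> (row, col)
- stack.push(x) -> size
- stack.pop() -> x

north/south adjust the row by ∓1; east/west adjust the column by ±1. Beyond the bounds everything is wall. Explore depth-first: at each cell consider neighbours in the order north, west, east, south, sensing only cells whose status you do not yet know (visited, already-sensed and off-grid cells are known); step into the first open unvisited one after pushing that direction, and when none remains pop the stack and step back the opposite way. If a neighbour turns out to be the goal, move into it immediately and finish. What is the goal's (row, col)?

·→ maze.sense(north)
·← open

·→ stack.push(north)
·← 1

·→ maze.move(north)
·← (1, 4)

·→ maze.sense(north)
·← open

·→ stack.push(north)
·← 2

·→ maze.move(north)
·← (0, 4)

·→ maze.sense(west)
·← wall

·→ maze.sense(east)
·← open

·→ stack.push(east)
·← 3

·→ maze.move(east)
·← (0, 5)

·→ maze.sense(east)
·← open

·→ stack.push(east)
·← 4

·→ maze.move(east)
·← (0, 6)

·→ maze.sense(east)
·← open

·→ stack.push(east)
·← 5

·→ maze.move(east)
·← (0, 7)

·→ maze.sense(south)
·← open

·→ stack.push(south)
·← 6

·→ maze.move(south)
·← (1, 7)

·→ maze.sense(west)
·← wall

·→ maze.sense(south)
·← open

·→ stack.push(south)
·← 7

·→ maze.move(south)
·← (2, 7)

·→ maze.sense(west)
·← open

·→ stack.push(west)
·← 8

·→ maze.move(west)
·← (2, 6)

·→ maze.sense(west)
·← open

·→ stack.push(west)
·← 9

·→ maze.move(west)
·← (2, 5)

·→ maze.sense(north)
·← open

·→ stack.push(north)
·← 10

·→ maze.move(north)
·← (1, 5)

·→ stack.pop()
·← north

·→ maze.move(south)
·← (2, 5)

·→ maze.sense(south)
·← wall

·→ stack.pop()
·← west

·→ maze.move(east)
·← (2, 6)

·→ maze.sense(south)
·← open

·→ stack.push(south)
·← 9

·→ maze.move(south)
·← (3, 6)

·→ maze.sense(east)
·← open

·→ stack.push(east)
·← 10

·→ maze.move(east)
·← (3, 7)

·→ maze.sense(south)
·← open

·→ stack.push(south)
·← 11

·→ maze.move(south)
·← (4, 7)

·→ maze.sense(west)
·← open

·→ stack.push(west)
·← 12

·→ maze.move(west)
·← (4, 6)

·→ maze.sense(west)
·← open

·→ stack.push(west)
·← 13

·→ maze.move(west)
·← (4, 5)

·→ maze.sense(west)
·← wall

·→ maze.sense(south)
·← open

·→ stack.push(south)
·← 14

·→ maze.move(south)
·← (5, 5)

·→ maze.sense(west)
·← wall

·→ maze.sense(east)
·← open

·→ stack.push(east)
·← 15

·→ maze.move(east)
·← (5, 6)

·→ maze.sense(east)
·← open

·→ stack.push(east)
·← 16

·→ maze.move(east)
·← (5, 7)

·→ maze.sense(south)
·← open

·→ stack.push(south)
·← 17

·→ maze.move(south)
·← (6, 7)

·→ maze.sense(west)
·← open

·→ stack.push(west)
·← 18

·→ maze.move(west)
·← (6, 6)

·→ maze.sense(west)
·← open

·→ stack.push(west)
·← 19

·→ maze.move(west)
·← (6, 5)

·→ maze.sense(west)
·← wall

·→ maze.sense(south)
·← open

·→ stack.push(south)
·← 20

·→ maze.move(south)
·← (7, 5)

·→ maze.sense(west)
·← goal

·→ maze.move(west)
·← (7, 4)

Answer: (7, 4)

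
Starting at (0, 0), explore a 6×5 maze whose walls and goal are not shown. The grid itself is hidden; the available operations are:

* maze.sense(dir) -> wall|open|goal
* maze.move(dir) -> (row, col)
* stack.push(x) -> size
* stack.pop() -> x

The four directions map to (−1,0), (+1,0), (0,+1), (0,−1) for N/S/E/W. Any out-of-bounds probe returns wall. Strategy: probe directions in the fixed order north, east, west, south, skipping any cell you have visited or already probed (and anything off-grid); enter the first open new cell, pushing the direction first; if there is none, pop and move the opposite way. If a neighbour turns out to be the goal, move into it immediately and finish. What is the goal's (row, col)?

% sense dir=east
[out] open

% push x=east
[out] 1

% move dir=east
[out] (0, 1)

% sense dir=east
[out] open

% push x=east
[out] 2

% move dir=east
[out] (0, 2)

% sense dir=east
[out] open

% push x=east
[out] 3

% move dir=east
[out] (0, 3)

% sense dir=east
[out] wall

% sense dir=south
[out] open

% push x=south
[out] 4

% move dir=south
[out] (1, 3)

% sense dir=east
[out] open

% push x=east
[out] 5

% move dir=east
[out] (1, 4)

% sense dir=south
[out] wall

% pop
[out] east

% move dir=west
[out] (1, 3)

% sense dir=west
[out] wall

% sense dir=south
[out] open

% push x=south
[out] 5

% move dir=south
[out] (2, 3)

% sense dir=west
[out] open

% push x=west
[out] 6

% move dir=west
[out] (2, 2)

% sense dir=west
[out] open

% push x=west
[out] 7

% move dir=west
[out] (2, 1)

% sense dir=north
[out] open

% push x=north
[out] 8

% move dir=north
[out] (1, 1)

% sense dir=west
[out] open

% push x=west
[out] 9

% move dir=west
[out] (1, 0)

% sense dir=south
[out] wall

% pop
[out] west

% move dir=east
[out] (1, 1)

% pop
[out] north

% move dir=south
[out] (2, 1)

% sense dir=south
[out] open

% push x=south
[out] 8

% move dir=south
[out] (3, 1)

% sense dir=east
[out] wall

% sense dir=west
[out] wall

% sense dir=south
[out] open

% push x=south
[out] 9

% move dir=south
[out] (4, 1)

% sense dir=east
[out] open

% push x=east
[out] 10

% move dir=east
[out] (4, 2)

% sense dir=east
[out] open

% push x=east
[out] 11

% move dir=east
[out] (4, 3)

% sense dir=north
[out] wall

% sense dir=east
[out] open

% push x=east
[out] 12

% move dir=east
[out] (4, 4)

% sense dir=north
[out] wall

% sense dir=south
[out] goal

% move dir=south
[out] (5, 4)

Answer: (5, 4)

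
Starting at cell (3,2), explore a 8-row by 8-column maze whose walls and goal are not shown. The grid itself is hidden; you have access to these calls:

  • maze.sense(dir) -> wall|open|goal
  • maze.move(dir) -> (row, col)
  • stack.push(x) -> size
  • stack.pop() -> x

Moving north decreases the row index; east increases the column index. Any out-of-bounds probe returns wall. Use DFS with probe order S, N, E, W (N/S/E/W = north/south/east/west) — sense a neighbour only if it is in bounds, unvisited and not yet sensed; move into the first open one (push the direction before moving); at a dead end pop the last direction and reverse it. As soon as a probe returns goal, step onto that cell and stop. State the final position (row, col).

Now I run maze.sense on dir=south, and get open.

I run stack.push on x=south, and observe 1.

Next I call maze.move on dir=south, → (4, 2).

I call maze.sense on dir=south, giving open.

Now I run stack.push on x=south, giving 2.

Then maze.move on dir=south, which returns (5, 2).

I try maze.sense on dir=south, : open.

I try stack.push on x=south, and observe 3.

I invoke maze.move on dir=south, : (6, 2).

Then maze.sense on dir=south, giving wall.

Invoking maze.sense on dir=east, which returns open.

Invoking stack.push on x=east, : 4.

Then maze.move on dir=east, giving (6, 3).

I use maze.sense on dir=south, giving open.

I use stack.push on x=south, yielding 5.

I use maze.move on dir=south, giving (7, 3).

Then maze.sense on dir=east, — result: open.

I call stack.push on x=east, and observe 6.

I run maze.move on dir=east, — result: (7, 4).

I invoke maze.sense on dir=north, : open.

Now I run stack.push on x=north, giving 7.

I try maze.move on dir=north, and observe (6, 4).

I call maze.sense on dir=north, and observe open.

Using stack.push on x=north, yielding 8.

I use maze.move on dir=north, → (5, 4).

Calling maze.sense on dir=north, : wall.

I invoke maze.sense on dir=east, yielding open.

Invoking stack.push on x=east, and see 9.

I try maze.move on dir=east, : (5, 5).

I invoke maze.sense on dir=south, : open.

Calling stack.push on x=south, : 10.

Using maze.move on dir=south, which returns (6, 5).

I run maze.sense on dir=south, : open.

Next I call stack.push on x=south, giving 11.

Using maze.move on dir=south, yielding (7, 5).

Next I call maze.sense on dir=east, → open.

Calling stack.push on x=east, : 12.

I try maze.move on dir=east, and get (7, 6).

I call maze.sense on dir=north, giving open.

I call stack.push on x=north, and get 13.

Next I call maze.move on dir=north, and see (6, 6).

Calling maze.sense on dir=north, — result: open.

Now I run stack.push on x=north, and get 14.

Now I run maze.move on dir=north, which returns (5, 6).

I use maze.sense on dir=north, — result: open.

I call stack.push on x=north, → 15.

Calling maze.move on dir=north, which returns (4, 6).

Using maze.sense on dir=north, giving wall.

I run maze.sense on dir=east, : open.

I use stack.push on x=east, → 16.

Calling maze.move on dir=east, giving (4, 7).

Now I run maze.sense on dir=south, yielding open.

Then stack.push on x=south, and get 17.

I run maze.move on dir=south, giving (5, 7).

Then maze.sense on dir=south, : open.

I invoke stack.push on x=south, and get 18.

I use maze.move on dir=south, : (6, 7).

Then maze.sense on dir=south, — result: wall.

Using stack.pop, giving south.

I call maze.move on dir=north, and get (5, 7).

I invoke stack.pop(), yielding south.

Calling maze.move on dir=north, and observe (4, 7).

I run maze.sense on dir=north, and get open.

Calling stack.push on x=north, yielding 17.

Using maze.move on dir=north, yielding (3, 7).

I call maze.sense on dir=north, which returns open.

I use stack.push on x=north, — result: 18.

Invoking maze.move on dir=north, and see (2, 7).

I invoke maze.sense on dir=north, : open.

I try stack.push on x=north, yielding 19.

I try maze.move on dir=north, : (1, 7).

Using maze.sense on dir=north, and see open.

Invoking stack.push on x=north, and observe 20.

I invoke maze.move on dir=north, → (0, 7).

I run maze.sense on dir=west, giving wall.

Using stack.pop(), yielding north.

I invoke maze.move on dir=south, giving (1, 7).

Then maze.sense on dir=west, which returns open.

Calling stack.push on x=west, which returns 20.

Next I call maze.move on dir=west, giving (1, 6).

I call maze.sense on dir=south, — result: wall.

Invoking maze.sense on dir=west, and get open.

Then stack.push on x=west, which returns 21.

Now I run maze.move on dir=west, → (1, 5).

I invoke maze.sense on dir=south, and see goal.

I try maze.move on dir=south, → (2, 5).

Answer: (2, 5)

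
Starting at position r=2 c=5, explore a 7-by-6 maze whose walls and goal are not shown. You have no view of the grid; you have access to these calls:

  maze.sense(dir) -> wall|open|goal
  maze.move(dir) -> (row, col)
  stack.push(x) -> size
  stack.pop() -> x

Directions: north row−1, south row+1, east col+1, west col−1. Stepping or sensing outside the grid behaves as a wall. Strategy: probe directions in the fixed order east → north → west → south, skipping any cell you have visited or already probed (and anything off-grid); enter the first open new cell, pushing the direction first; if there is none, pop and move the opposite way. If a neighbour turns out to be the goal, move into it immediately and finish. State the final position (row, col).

Action: sense[dir=north]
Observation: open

Action: push[x=north]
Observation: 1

Action: move[dir=north]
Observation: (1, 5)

Action: sense[dir=north]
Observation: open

Action: push[x=north]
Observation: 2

Action: move[dir=north]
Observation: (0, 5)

Action: sense[dir=west]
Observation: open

Action: push[x=west]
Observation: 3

Action: move[dir=west]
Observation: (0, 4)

Action: sense[dir=west]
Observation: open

Action: push[x=west]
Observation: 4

Action: move[dir=west]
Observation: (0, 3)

Action: sense[dir=west]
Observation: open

Action: push[x=west]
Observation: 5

Action: move[dir=west]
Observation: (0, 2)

Action: sense[dir=west]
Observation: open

Action: push[x=west]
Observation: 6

Action: move[dir=west]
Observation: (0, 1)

Action: sense[dir=west]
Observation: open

Action: push[x=west]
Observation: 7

Action: move[dir=west]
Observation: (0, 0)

Action: sense[dir=south]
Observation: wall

Action: pop[]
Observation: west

Action: move[dir=east]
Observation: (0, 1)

Action: sense[dir=south]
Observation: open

Action: push[x=south]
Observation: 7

Action: move[dir=south]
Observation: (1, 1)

Action: sense[dir=east]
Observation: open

Action: push[x=east]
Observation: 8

Action: move[dir=east]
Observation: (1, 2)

Action: sense[dir=east]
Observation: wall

Action: sense[dir=south]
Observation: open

Action: push[x=south]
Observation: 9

Action: move[dir=south]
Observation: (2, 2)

Action: sense[dir=east]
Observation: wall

Action: sense[dir=west]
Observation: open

Action: push[x=west]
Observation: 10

Action: move[dir=west]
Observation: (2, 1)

Action: sense[dir=west]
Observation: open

Action: push[x=west]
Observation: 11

Action: move[dir=west]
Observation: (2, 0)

Action: sense[dir=south]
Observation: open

Action: push[x=south]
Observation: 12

Action: move[dir=south]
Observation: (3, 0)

Action: sense[dir=east]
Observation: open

Action: push[x=east]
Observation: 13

Action: move[dir=east]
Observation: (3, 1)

Action: sense[dir=east]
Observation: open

Action: push[x=east]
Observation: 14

Action: move[dir=east]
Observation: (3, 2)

Action: sense[dir=east]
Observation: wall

Action: sense[dir=south]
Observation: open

Action: push[x=south]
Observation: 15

Action: move[dir=south]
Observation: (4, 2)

Action: sense[dir=east]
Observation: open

Action: push[x=east]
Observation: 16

Action: move[dir=east]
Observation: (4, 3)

Action: sense[dir=east]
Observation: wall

Action: sense[dir=south]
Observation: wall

Action: pop[]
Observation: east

Action: move[dir=west]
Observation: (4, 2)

Action: sense[dir=west]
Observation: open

Action: push[x=west]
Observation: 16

Action: move[dir=west]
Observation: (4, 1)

Action: sense[dir=west]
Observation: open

Action: push[x=west]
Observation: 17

Action: move[dir=west]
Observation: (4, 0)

Action: sense[dir=south]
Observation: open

Action: push[x=south]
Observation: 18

Action: move[dir=south]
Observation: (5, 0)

Action: sense[dir=east]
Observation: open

Action: push[x=east]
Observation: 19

Action: move[dir=east]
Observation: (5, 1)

Action: sense[dir=east]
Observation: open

Action: push[x=east]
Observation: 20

Action: move[dir=east]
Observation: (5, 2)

Action: sense[dir=south]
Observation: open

Action: push[x=south]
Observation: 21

Action: move[dir=south]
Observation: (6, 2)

Action: sense[dir=east]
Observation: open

Action: push[x=east]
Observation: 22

Action: move[dir=east]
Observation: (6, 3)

Action: sense[dir=east]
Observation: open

Action: push[x=east]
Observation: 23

Action: move[dir=east]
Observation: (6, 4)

Action: sense[dir=east]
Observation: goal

Action: move[dir=east]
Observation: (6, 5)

Answer: (6, 5)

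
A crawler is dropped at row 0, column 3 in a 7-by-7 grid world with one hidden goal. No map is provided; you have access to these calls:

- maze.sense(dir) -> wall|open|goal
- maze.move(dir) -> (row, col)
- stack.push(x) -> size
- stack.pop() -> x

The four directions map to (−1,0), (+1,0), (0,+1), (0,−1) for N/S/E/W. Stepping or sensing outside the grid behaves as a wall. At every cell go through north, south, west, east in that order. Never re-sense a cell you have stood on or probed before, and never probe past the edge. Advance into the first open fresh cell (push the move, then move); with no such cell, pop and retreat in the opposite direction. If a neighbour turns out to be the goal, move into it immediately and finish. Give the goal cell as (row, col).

Step: maze.sense[south]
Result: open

Step: stack.push[south]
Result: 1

Step: maze.move[south]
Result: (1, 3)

Step: maze.sense[south]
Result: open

Step: stack.push[south]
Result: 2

Step: maze.move[south]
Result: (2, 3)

Step: maze.sense[south]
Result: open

Step: stack.push[south]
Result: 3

Step: maze.move[south]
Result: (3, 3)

Step: maze.sense[south]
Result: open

Step: stack.push[south]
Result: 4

Step: maze.move[south]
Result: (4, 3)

Step: maze.sense[south]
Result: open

Step: stack.push[south]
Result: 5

Step: maze.move[south]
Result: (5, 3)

Step: maze.sense[south]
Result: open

Step: stack.push[south]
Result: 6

Step: maze.move[south]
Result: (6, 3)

Step: maze.sense[west]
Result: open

Step: stack.push[west]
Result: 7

Step: maze.move[west]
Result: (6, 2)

Step: maze.sense[north]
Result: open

Step: stack.push[north]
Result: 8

Step: maze.move[north]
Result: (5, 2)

Step: maze.sense[north]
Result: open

Step: stack.push[north]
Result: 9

Step: maze.move[north]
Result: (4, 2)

Step: maze.sense[north]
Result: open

Step: stack.push[north]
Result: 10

Step: maze.move[north]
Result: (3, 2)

Step: maze.sense[north]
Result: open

Step: stack.push[north]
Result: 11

Step: maze.move[north]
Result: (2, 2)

Step: maze.sense[north]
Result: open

Step: stack.push[north]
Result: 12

Step: maze.move[north]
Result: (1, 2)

Step: maze.sense[north]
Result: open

Step: stack.push[north]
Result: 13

Step: maze.move[north]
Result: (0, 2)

Step: maze.sense[west]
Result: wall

Step: stack.pop[]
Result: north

Step: maze.move[south]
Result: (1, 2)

Step: maze.sense[west]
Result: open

Step: stack.push[west]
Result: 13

Step: maze.move[west]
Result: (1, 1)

Step: maze.sense[south]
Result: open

Step: stack.push[south]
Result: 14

Step: maze.move[south]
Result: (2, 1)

Step: maze.sense[south]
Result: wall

Step: maze.sense[west]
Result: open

Step: stack.push[west]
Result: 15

Step: maze.move[west]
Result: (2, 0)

Step: maze.sense[north]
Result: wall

Step: maze.sense[south]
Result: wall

Step: stack.pop[]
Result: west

Step: maze.move[east]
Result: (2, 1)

Step: stack.pop[]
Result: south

Step: maze.move[north]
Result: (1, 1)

Step: stack.pop[]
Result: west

Step: maze.move[east]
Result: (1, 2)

Step: stack.pop[]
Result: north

Step: maze.move[south]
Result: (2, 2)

Step: stack.pop[]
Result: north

Step: maze.move[south]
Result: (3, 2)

Step: stack.pop[]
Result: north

Step: maze.move[south]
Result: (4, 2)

Step: maze.sense[west]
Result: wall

Step: stack.pop[]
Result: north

Step: maze.move[south]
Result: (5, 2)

Step: maze.sense[west]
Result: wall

Step: stack.pop[]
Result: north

Step: maze.move[south]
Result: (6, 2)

Step: maze.sense[west]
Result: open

Step: stack.push[west]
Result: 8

Step: maze.move[west]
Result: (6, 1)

Step: maze.sense[west]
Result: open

Step: stack.push[west]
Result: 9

Step: maze.move[west]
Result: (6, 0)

Step: maze.sense[north]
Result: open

Step: stack.push[north]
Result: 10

Step: maze.move[north]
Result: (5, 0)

Step: maze.sense[north]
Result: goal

Step: maze.move[north]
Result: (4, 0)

Answer: (4, 0)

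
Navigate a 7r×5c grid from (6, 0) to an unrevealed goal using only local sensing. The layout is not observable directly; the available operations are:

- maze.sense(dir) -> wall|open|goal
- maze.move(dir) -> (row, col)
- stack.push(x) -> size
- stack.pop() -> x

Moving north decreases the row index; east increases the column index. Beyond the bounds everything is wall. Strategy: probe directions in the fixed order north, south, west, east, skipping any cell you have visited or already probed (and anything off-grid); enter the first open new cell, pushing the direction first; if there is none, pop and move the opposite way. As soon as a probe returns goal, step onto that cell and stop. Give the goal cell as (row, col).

Next I call sense with dir=north, giving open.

Using push with x=north, : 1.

Using move with dir=north, : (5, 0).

Now I run sense with dir=north, giving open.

Now I run push with x=north, : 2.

I call move with dir=north, : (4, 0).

I try sense with dir=north, : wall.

I call sense with dir=east, and get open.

Using push with x=east, yielding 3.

Using move with dir=east, giving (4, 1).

Now I run sense with dir=north, → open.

Then push with x=north, and get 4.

I use move with dir=north, and get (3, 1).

I invoke sense with dir=north, yielding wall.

Invoking sense with dir=east, giving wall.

I call pop, : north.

I run move with dir=south, → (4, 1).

Invoking sense with dir=south, and observe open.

Now I run push with x=south, — result: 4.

I call move with dir=south, yielding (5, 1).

I invoke sense with dir=south, which returns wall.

I run sense with dir=east, and get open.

Calling push with x=east, and see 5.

Next I call move with dir=east, which returns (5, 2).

I call sense with dir=north, which returns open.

I try push with x=north, → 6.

Using move with dir=north, giving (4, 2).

I run sense with dir=east, and observe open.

Calling push with x=east, which returns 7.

Using move with dir=east, : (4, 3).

Using sense with dir=north, : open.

I call push with x=north, → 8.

Calling move with dir=north, and see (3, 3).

I call sense with dir=north, yielding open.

I invoke push with x=north, giving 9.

Calling move with dir=north, and observe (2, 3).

Then sense with dir=north, → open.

I run push with x=north, : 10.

Using move with dir=north, → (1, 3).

I try sense with dir=north, and observe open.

Then push with x=north, — result: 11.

Next I call move with dir=north, and see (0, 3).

Invoking sense with dir=west, giving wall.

Then sense with dir=east, and see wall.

I invoke pop, yielding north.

Calling move with dir=south, and observe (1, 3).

Using sense with dir=west, yielding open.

I run push with x=west, which returns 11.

Invoking move with dir=west, giving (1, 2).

Next I call sense with dir=south, and get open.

I use push with x=south, which returns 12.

I call move with dir=south, and see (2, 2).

I try pop, yielding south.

I call move with dir=north, — result: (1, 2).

I call sense with dir=west, giving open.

I use push with x=west, and get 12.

I invoke move with dir=west, giving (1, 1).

Next I call sense with dir=north, and observe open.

Using push with x=north, giving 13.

Now I run move with dir=north, giving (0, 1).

Invoking sense with dir=west, → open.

Invoking push with x=west, and observe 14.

I run move with dir=west, and observe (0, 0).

Using sense with dir=south, which returns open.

Next I call push with x=south, and see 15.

I invoke move with dir=south, yielding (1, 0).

Invoking sense with dir=south, and get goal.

I invoke move with dir=south, and get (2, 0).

Answer: (2, 0)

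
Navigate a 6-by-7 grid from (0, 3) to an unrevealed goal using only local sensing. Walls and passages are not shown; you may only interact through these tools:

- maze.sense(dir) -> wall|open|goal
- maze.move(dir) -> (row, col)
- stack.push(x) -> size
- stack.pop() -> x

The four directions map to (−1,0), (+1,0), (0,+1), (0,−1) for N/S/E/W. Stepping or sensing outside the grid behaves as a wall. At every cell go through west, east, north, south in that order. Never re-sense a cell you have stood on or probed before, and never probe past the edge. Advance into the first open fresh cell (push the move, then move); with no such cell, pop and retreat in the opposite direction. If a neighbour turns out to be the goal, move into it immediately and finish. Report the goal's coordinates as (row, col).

Step: sense[dir='west']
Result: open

Step: push[x='west']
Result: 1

Step: move[dir='west']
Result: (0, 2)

Step: sense[dir='west']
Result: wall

Step: sense[dir='south']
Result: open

Step: push[x='south']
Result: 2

Step: move[dir='south']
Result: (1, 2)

Step: sense[dir='west']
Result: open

Step: push[x='west']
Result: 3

Step: move[dir='west']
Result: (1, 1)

Step: sense[dir='west']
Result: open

Step: push[x='west']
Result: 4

Step: move[dir='west']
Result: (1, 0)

Step: sense[dir='north']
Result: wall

Step: sense[dir='south']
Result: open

Step: push[x='south']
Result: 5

Step: move[dir='south']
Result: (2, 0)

Step: sense[dir='east']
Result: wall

Step: sense[dir='south']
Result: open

Step: push[x='south']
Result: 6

Step: move[dir='south']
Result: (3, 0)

Step: sense[dir='east']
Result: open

Step: push[x='east']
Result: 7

Step: move[dir='east']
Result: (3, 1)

Step: sense[dir='east']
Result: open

Step: push[x='east']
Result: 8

Step: move[dir='east']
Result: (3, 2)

Step: sense[dir='east']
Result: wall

Step: sense[dir='north']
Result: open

Step: push[x='north']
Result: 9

Step: move[dir='north']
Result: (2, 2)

Step: sense[dir='east']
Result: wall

Step: pop[]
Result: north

Step: move[dir='south']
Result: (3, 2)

Step: sense[dir='south']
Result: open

Step: push[x='south']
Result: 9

Step: move[dir='south']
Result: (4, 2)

Step: sense[dir='west']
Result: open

Step: push[x='west']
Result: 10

Step: move[dir='west']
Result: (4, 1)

Step: sense[dir='west']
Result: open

Step: push[x='west']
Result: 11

Step: move[dir='west']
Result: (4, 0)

Step: sense[dir='south']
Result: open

Step: push[x='south']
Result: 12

Step: move[dir='south']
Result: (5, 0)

Step: sense[dir='east']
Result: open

Step: push[x='east']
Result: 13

Step: move[dir='east']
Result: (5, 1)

Step: sense[dir='east']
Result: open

Step: push[x='east']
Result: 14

Step: move[dir='east']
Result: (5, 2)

Step: sense[dir='east']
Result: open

Step: push[x='east']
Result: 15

Step: move[dir='east']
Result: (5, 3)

Step: sense[dir='east']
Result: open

Step: push[x='east']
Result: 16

Step: move[dir='east']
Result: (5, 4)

Step: sense[dir='east']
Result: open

Step: push[x='east']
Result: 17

Step: move[dir='east']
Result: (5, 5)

Step: sense[dir='east']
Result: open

Step: push[x='east']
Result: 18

Step: move[dir='east']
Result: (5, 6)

Step: sense[dir='north']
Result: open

Step: push[x='north']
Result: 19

Step: move[dir='north']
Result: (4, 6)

Step: sense[dir='west']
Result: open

Step: push[x='west']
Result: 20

Step: move[dir='west']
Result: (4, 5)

Step: sense[dir='west']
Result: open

Step: push[x='west']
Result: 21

Step: move[dir='west']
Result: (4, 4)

Step: sense[dir='west']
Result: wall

Step: sense[dir='north']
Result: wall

Step: pop[]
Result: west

Step: move[dir='east']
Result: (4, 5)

Step: sense[dir='north']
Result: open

Step: push[x='north']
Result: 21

Step: move[dir='north']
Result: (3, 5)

Step: sense[dir='east']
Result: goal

Step: move[dir='east']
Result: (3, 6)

Answer: (3, 6)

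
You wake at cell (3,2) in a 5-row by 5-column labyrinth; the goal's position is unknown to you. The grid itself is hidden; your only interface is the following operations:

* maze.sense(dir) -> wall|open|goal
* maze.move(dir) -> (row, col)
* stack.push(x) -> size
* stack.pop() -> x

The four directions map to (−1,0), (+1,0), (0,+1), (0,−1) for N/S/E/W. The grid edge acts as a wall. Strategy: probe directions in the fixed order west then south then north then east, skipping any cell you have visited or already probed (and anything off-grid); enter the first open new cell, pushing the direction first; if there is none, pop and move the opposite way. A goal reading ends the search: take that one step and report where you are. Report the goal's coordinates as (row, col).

Then sense on dir=west, and get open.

I invoke push on x=west, → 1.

I run move on dir=west, which returns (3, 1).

I call sense on dir=west, giving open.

Calling push on x=west, and get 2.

I try move on dir=west, — result: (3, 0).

I try sense on dir=south, → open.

Using push on x=south, and see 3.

I call move on dir=south, which returns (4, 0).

I use sense on dir=east, and observe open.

I try push on x=east, — result: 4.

Using move on dir=east, which returns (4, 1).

I use sense on dir=east, and observe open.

I use push on x=east, and get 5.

Using move on dir=east, and observe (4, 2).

Calling sense on dir=east, and see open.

Calling push on x=east, : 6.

Next I call move on dir=east, yielding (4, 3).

I use sense on dir=north, and observe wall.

Then sense on dir=east, and see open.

I use push on x=east, and observe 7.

Now I run move on dir=east, which returns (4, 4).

Now I run sense on dir=north, and get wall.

I invoke pop(), — result: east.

Then move on dir=west, → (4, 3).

I try pop(), and see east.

Using move on dir=west, : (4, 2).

I use pop(), which returns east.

I use move on dir=west, — result: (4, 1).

I invoke pop(), and see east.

Invoking move on dir=west, and get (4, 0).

I use pop, and observe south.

Using move on dir=north, and get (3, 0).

I invoke sense on dir=north, which returns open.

Using push on x=north, : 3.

Using move on dir=north, — result: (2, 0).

I run sense on dir=north, and see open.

Now I run push on x=north, giving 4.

Then move on dir=north, yielding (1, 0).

I run sense on dir=north, and observe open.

I try push on x=north, and get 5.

I try move on dir=north, yielding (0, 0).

I run sense on dir=east, and observe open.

Next I call push on x=east, giving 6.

I use move on dir=east, and see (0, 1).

I use sense on dir=south, and see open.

Invoking push on x=south, giving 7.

I invoke move on dir=south, which returns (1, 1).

Using sense on dir=south, and observe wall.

I use sense on dir=east, → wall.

I use pop, yielding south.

Next I call move on dir=north, — result: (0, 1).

Invoking sense on dir=east, giving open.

I run push on x=east, yielding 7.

I invoke move on dir=east, → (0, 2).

Now I run sense on dir=east, — result: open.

Invoking push on x=east, — result: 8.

Calling move on dir=east, — result: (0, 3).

Using sense on dir=south, giving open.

I call push on x=south, — result: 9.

I invoke move on dir=south, and get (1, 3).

Using sense on dir=south, and observe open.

Now I run push on x=south, yielding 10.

I call move on dir=south, and observe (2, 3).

I use sense on dir=west, and observe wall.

Calling sense on dir=east, and get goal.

I invoke move on dir=east, : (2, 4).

Answer: (2, 4)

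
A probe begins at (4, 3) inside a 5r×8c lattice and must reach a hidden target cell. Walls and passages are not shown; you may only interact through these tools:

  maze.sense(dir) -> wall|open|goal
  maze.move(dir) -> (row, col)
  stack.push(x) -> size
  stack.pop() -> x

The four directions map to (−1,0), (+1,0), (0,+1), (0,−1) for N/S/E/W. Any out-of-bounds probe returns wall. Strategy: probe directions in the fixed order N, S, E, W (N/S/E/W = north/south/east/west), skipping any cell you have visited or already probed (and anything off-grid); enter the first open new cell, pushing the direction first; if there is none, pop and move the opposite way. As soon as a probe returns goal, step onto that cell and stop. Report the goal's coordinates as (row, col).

Then maze.sense(north), — result: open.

I call stack.push(north), : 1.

Invoking maze.move(north), : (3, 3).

Calling maze.sense(north), giving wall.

I use maze.sense(east), — result: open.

Calling stack.push(east), → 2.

I try maze.move(east), yielding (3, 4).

I run maze.sense(north), giving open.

I run stack.push(north), and get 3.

I invoke maze.move(north), which returns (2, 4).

Calling maze.sense(north), yielding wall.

Now I run maze.sense(east), and see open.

I call stack.push(east), yielding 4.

I use maze.move(east), and see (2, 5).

I call maze.sense(north), : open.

I invoke stack.push(north), yielding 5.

Then maze.move(north), and observe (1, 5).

I try maze.sense(north), and get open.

Next I call stack.push(north), and get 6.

Invoking maze.move(north), and observe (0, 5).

I use maze.sense(east), — result: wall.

Invoking maze.sense(west), — result: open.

Calling stack.push(west), and get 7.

Now I run maze.move(west), : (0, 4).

I run maze.sense(west), which returns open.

I run stack.push(west), giving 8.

I call maze.move(west), — result: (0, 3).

Using maze.sense(south), which returns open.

Using stack.push(south), → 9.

I call maze.move(south), and get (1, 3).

Now I run maze.sense(west), and see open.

Then stack.push(west), : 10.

Now I run maze.move(west), yielding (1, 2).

Now I run maze.sense(north), : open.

I use stack.push(north), : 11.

Using maze.move(north), — result: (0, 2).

I invoke maze.sense(west), and see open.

Then stack.push(west), : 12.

I try maze.move(west), giving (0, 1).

Using maze.sense(south), giving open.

Now I run stack.push(south), giving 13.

Next I call maze.move(south), yielding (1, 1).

I try maze.sense(south), → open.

I use stack.push(south), and observe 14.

Using maze.move(south), and get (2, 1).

Using maze.sense(south), : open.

Using stack.push(south), which returns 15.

Using maze.move(south), → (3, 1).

Next I call maze.sense(south), which returns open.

Now I run stack.push(south), : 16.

Calling maze.move(south), yielding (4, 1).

I run maze.sense(east), — result: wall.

Then maze.sense(west), giving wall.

I use stack.pop(), — result: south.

Calling maze.move(north), and observe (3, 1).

Using maze.sense(east), which returns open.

Calling stack.push(east), — result: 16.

Then maze.move(east), — result: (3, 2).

I use maze.sense(north), yielding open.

I use stack.push(north), yielding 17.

I try maze.move(north), : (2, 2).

Now I run stack.pop, — result: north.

Then maze.move(south), and see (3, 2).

I invoke stack.pop(), yielding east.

Next I call maze.move(west), and see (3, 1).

I try maze.sense(west), yielding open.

I invoke stack.push(west), — result: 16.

Calling maze.move(west), which returns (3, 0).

I invoke maze.sense(north), — result: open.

I use stack.push(north), — result: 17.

Then maze.move(north), → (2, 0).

Then maze.sense(north), : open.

I try stack.push(north), → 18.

I invoke maze.move(north), and observe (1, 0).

Using maze.sense(north), — result: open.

Calling stack.push(north), yielding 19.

Now I run maze.move(north), which returns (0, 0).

I use stack.pop(), and get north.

Next I call maze.move(south), — result: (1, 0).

I run stack.pop(), — result: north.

I call maze.move(south), which returns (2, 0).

I invoke stack.pop, and get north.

Using maze.move(south), and get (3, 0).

I run stack.pop, giving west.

Using maze.move(east), and observe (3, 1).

I call stack.pop, and get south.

I run maze.move(north), and get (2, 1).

I call stack.pop(), and get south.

Now I run maze.move(north), giving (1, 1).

Next I call stack.pop, yielding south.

I call maze.move(north), and see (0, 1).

Using stack.pop, giving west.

I invoke maze.move(east), giving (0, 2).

Using stack.pop, → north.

I run maze.move(south), → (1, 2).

I try stack.pop(), and get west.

Invoking maze.move(east), which returns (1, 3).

I run stack.pop(), yielding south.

I invoke maze.move(north), which returns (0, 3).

Next I call stack.pop, and observe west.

Invoking maze.move(east), which returns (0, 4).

I use stack.pop(), → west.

Next I call maze.move(east), and get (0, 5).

Then stack.pop(), giving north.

Calling maze.move(south), which returns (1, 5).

Invoking maze.sense(east), which returns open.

I use stack.push(east), yielding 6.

Next I call maze.move(east), and see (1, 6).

Invoking maze.sense(south), — result: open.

I use stack.push(south), and observe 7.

I invoke maze.move(south), which returns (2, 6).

Next I call maze.sense(south), and observe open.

I call stack.push(south), giving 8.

I try maze.move(south), and get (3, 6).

Then maze.sense(south), — result: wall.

I invoke maze.sense(east), and observe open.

Next I call stack.push(east), yielding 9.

Using maze.move(east), which returns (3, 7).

Then maze.sense(north), and see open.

I run stack.push(north), yielding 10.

I call maze.move(north), and get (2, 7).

I use maze.sense(north), — result: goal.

Using maze.move(north), : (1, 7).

Answer: (1, 7)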